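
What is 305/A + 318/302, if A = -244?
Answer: -119/604 ≈ -0.19702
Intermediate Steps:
305/A + 318/302 = 305/(-244) + 318/302 = 305*(-1/244) + 318*(1/302) = -5/4 + 159/151 = -119/604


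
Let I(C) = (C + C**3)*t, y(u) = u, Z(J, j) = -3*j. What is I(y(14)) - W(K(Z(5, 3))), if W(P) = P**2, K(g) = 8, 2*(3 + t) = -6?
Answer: -16612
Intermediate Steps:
t = -6 (t = -3 + (1/2)*(-6) = -3 - 3 = -6)
I(C) = -6*C - 6*C**3 (I(C) = (C + C**3)*(-6) = -6*C - 6*C**3)
I(y(14)) - W(K(Z(5, 3))) = -6*14*(1 + 14**2) - 1*8**2 = -6*14*(1 + 196) - 1*64 = -6*14*197 - 64 = -16548 - 64 = -16612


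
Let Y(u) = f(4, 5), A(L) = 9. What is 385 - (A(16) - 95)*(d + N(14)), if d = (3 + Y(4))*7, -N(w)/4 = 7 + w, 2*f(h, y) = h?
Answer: -3829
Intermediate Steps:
f(h, y) = h/2
Y(u) = 2 (Y(u) = (½)*4 = 2)
N(w) = -28 - 4*w (N(w) = -4*(7 + w) = -28 - 4*w)
d = 35 (d = (3 + 2)*7 = 5*7 = 35)
385 - (A(16) - 95)*(d + N(14)) = 385 - (9 - 95)*(35 + (-28 - 4*14)) = 385 - (-86)*(35 + (-28 - 56)) = 385 - (-86)*(35 - 84) = 385 - (-86)*(-49) = 385 - 1*4214 = 385 - 4214 = -3829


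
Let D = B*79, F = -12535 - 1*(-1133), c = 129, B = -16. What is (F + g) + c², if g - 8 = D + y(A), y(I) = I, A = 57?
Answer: 4040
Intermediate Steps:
F = -11402 (F = -12535 + 1133 = -11402)
D = -1264 (D = -16*79 = -1264)
g = -1199 (g = 8 + (-1264 + 57) = 8 - 1207 = -1199)
(F + g) + c² = (-11402 - 1199) + 129² = -12601 + 16641 = 4040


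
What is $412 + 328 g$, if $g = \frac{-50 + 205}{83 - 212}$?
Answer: $\frac{2308}{129} \approx 17.891$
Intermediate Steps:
$g = - \frac{155}{129}$ ($g = \frac{155}{-129} = 155 \left(- \frac{1}{129}\right) = - \frac{155}{129} \approx -1.2015$)
$412 + 328 g = 412 + 328 \left(- \frac{155}{129}\right) = 412 - \frac{50840}{129} = \frac{2308}{129}$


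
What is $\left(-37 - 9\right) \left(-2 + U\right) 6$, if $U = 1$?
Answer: $276$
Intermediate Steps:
$\left(-37 - 9\right) \left(-2 + U\right) 6 = \left(-37 - 9\right) \left(-2 + 1\right) 6 = - 46 \left(\left(-1\right) 6\right) = \left(-46\right) \left(-6\right) = 276$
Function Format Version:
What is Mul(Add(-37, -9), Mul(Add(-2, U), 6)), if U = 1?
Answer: 276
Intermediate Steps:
Mul(Add(-37, -9), Mul(Add(-2, U), 6)) = Mul(Add(-37, -9), Mul(Add(-2, 1), 6)) = Mul(-46, Mul(-1, 6)) = Mul(-46, -6) = 276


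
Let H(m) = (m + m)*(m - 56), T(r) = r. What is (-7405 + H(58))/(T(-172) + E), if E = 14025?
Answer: -7173/13853 ≈ -0.51779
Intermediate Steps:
H(m) = 2*m*(-56 + m) (H(m) = (2*m)*(-56 + m) = 2*m*(-56 + m))
(-7405 + H(58))/(T(-172) + E) = (-7405 + 2*58*(-56 + 58))/(-172 + 14025) = (-7405 + 2*58*2)/13853 = (-7405 + 232)*(1/13853) = -7173*1/13853 = -7173/13853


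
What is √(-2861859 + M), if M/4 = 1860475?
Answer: √4580041 ≈ 2140.1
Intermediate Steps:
M = 7441900 (M = 4*1860475 = 7441900)
√(-2861859 + M) = √(-2861859 + 7441900) = √4580041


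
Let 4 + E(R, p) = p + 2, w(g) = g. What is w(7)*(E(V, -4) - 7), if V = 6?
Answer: -91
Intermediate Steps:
E(R, p) = -2 + p (E(R, p) = -4 + (p + 2) = -4 + (2 + p) = -2 + p)
w(7)*(E(V, -4) - 7) = 7*((-2 - 4) - 7) = 7*(-6 - 7) = 7*(-13) = -91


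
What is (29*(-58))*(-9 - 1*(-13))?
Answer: -6728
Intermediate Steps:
(29*(-58))*(-9 - 1*(-13)) = -1682*(-9 + 13) = -1682*4 = -6728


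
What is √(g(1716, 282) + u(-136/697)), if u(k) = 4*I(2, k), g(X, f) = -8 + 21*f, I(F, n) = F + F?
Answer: √5930 ≈ 77.006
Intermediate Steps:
I(F, n) = 2*F
u(k) = 16 (u(k) = 4*(2*2) = 4*4 = 16)
√(g(1716, 282) + u(-136/697)) = √((-8 + 21*282) + 16) = √((-8 + 5922) + 16) = √(5914 + 16) = √5930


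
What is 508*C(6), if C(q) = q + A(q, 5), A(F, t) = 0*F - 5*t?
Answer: -9652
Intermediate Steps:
A(F, t) = -5*t (A(F, t) = 0 - 5*t = -5*t)
C(q) = -25 + q (C(q) = q - 5*5 = q - 25 = -25 + q)
508*C(6) = 508*(-25 + 6) = 508*(-19) = -9652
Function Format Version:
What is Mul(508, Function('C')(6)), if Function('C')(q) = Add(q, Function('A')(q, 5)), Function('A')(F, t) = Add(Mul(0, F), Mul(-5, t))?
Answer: -9652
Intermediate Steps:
Function('A')(F, t) = Mul(-5, t) (Function('A')(F, t) = Add(0, Mul(-5, t)) = Mul(-5, t))
Function('C')(q) = Add(-25, q) (Function('C')(q) = Add(q, Mul(-5, 5)) = Add(q, -25) = Add(-25, q))
Mul(508, Function('C')(6)) = Mul(508, Add(-25, 6)) = Mul(508, -19) = -9652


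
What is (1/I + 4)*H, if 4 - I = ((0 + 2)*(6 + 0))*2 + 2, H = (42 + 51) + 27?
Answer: 5220/11 ≈ 474.55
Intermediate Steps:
H = 120 (H = 93 + 27 = 120)
I = -22 (I = 4 - (((0 + 2)*(6 + 0))*2 + 2) = 4 - ((2*6)*2 + 2) = 4 - (12*2 + 2) = 4 - (24 + 2) = 4 - 1*26 = 4 - 26 = -22)
(1/I + 4)*H = (1/(-22) + 4)*120 = (-1/22 + 4)*120 = (87/22)*120 = 5220/11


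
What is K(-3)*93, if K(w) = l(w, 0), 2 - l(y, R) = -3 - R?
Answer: 465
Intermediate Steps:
l(y, R) = 5 + R (l(y, R) = 2 - (-3 - R) = 2 + (3 + R) = 5 + R)
K(w) = 5 (K(w) = 5 + 0 = 5)
K(-3)*93 = 5*93 = 465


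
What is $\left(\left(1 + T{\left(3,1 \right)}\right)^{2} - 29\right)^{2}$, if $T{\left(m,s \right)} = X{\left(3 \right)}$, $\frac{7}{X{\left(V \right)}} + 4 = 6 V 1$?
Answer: $\frac{11449}{16} \approx 715.56$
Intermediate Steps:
$X{\left(V \right)} = \frac{7}{-4 + 6 V}$ ($X{\left(V \right)} = \frac{7}{-4 + 6 V 1} = \frac{7}{-4 + 6 V}$)
$T{\left(m,s \right)} = \frac{1}{2}$ ($T{\left(m,s \right)} = \frac{7}{2 \left(-2 + 3 \cdot 3\right)} = \frac{7}{2 \left(-2 + 9\right)} = \frac{7}{2 \cdot 7} = \frac{7}{2} \cdot \frac{1}{7} = \frac{1}{2}$)
$\left(\left(1 + T{\left(3,1 \right)}\right)^{2} - 29\right)^{2} = \left(\left(1 + \frac{1}{2}\right)^{2} - 29\right)^{2} = \left(\left(\frac{3}{2}\right)^{2} - 29\right)^{2} = \left(\frac{9}{4} - 29\right)^{2} = \left(- \frac{107}{4}\right)^{2} = \frac{11449}{16}$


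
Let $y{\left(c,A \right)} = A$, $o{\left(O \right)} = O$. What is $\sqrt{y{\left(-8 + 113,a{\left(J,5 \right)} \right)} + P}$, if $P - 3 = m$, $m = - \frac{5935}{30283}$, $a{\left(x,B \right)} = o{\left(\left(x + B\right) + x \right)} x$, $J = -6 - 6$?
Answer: $\frac{\sqrt{211661150954}}{30283} \approx 15.192$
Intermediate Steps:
$J = -12$ ($J = -6 - 6 = -12$)
$a{\left(x,B \right)} = x \left(B + 2 x\right)$ ($a{\left(x,B \right)} = \left(\left(x + B\right) + x\right) x = \left(\left(B + x\right) + x\right) x = \left(B + 2 x\right) x = x \left(B + 2 x\right)$)
$m = - \frac{5935}{30283}$ ($m = \left(-5935\right) \frac{1}{30283} = - \frac{5935}{30283} \approx -0.19598$)
$P = \frac{84914}{30283}$ ($P = 3 - \frac{5935}{30283} = \frac{84914}{30283} \approx 2.804$)
$\sqrt{y{\left(-8 + 113,a{\left(J,5 \right)} \right)} + P} = \sqrt{- 12 \left(5 + 2 \left(-12\right)\right) + \frac{84914}{30283}} = \sqrt{- 12 \left(5 - 24\right) + \frac{84914}{30283}} = \sqrt{\left(-12\right) \left(-19\right) + \frac{84914}{30283}} = \sqrt{228 + \frac{84914}{30283}} = \sqrt{\frac{6989438}{30283}} = \frac{\sqrt{211661150954}}{30283}$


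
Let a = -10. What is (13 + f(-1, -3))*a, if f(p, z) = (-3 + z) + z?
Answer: -40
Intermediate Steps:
f(p, z) = -3 + 2*z
(13 + f(-1, -3))*a = (13 + (-3 + 2*(-3)))*(-10) = (13 + (-3 - 6))*(-10) = (13 - 9)*(-10) = 4*(-10) = -40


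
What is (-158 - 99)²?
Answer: 66049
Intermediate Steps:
(-158 - 99)² = (-257)² = 66049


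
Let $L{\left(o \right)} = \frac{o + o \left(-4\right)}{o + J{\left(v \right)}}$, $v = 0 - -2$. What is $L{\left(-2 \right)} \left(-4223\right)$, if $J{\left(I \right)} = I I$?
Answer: $-12669$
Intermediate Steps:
$v = 2$ ($v = 0 + 2 = 2$)
$J{\left(I \right)} = I^{2}$
$L{\left(o \right)} = - \frac{3 o}{4 + o}$ ($L{\left(o \right)} = \frac{o + o \left(-4\right)}{o + 2^{2}} = \frac{o - 4 o}{o + 4} = \frac{\left(-3\right) o}{4 + o} = - \frac{3 o}{4 + o}$)
$L{\left(-2 \right)} \left(-4223\right) = \left(-3\right) \left(-2\right) \frac{1}{4 - 2} \left(-4223\right) = \left(-3\right) \left(-2\right) \frac{1}{2} \left(-4223\right) = 3 \left(-4223\right) = -12669$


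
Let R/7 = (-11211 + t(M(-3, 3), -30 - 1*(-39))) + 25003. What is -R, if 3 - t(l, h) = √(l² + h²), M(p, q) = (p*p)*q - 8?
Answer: -96565 + 7*√442 ≈ -96418.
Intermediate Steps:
M(p, q) = -8 + q*p² (M(p, q) = p²*q - 8 = q*p² - 8 = -8 + q*p²)
t(l, h) = 3 - √(h² + l²) (t(l, h) = 3 - √(l² + h²) = 3 - √(h² + l²))
R = 96565 - 7*√442 (R = 7*((-11211 + (3 - √((-30 - 1*(-39))² + (-8 + 3*(-3)²)²))) + 25003) = 7*((-11211 + (3 - √((-30 + 39)² + (-8 + 3*9)²))) + 25003) = 7*((-11211 + (3 - √(9² + (-8 + 27)²))) + 25003) = 7*((-11211 + (3 - √(81 + 19²))) + 25003) = 7*((-11211 + (3 - √(81 + 361))) + 25003) = 7*((-11211 + (3 - √442)) + 25003) = 7*((-11208 - √442) + 25003) = 7*(13795 - √442) = 96565 - 7*√442 ≈ 96418.)
-R = -(96565 - 7*√442) = -96565 + 7*√442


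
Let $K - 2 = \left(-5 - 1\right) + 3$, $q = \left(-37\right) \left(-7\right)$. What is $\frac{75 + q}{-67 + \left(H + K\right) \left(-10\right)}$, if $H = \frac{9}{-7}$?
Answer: $- \frac{2338}{309} \approx -7.5663$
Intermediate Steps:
$H = - \frac{9}{7}$ ($H = 9 \left(- \frac{1}{7}\right) = - \frac{9}{7} \approx -1.2857$)
$q = 259$
$K = -1$ ($K = 2 + \left(\left(-5 - 1\right) + 3\right) = 2 + \left(-6 + 3\right) = 2 - 3 = -1$)
$\frac{75 + q}{-67 + \left(H + K\right) \left(-10\right)} = \frac{75 + 259}{-67 + \left(- \frac{9}{7} - 1\right) \left(-10\right)} = \frac{334}{-67 - - \frac{160}{7}} = \frac{334}{-67 + \frac{160}{7}} = \frac{334}{- \frac{309}{7}} = 334 \left(- \frac{7}{309}\right) = - \frac{2338}{309}$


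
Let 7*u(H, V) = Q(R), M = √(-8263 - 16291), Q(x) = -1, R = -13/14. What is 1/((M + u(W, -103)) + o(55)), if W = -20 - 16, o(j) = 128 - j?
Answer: 1785/731623 - 49*I*√24554/1463246 ≈ 0.0024398 - 0.0052473*I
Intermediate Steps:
R = -13/14 (R = -13*1/14 = -13/14 ≈ -0.92857)
W = -36
M = I*√24554 (M = √(-24554) = I*√24554 ≈ 156.7*I)
u(H, V) = -⅐ (u(H, V) = (⅐)*(-1) = -⅐)
1/((M + u(W, -103)) + o(55)) = 1/((I*√24554 - ⅐) + (128 - 1*55)) = 1/((-⅐ + I*√24554) + (128 - 55)) = 1/((-⅐ + I*√24554) + 73) = 1/(510/7 + I*√24554)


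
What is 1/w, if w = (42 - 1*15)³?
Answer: 1/19683 ≈ 5.0805e-5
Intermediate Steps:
w = 19683 (w = (42 - 15)³ = 27³ = 19683)
1/w = 1/19683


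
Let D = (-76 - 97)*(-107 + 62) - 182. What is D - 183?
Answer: 7420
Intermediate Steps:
D = 7603 (D = -173*(-45) - 182 = 7785 - 182 = 7603)
D - 183 = 7603 - 183 = 7420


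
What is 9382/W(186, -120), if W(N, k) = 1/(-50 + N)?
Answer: 1275952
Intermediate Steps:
9382/W(186, -120) = 9382/(1/(-50 + 186)) = 9382/(1/136) = 9382*136 = 1275952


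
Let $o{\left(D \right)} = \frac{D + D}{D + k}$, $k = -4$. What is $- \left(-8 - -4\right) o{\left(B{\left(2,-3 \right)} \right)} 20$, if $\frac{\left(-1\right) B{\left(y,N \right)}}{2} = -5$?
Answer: $\frac{800}{3} \approx 266.67$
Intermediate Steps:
$B{\left(y,N \right)} = 10$ ($B{\left(y,N \right)} = \left(-2\right) \left(-5\right) = 10$)
$o{\left(D \right)} = \frac{2 D}{-4 + D}$ ($o{\left(D \right)} = \frac{D + D}{D - 4} = \frac{2 D}{-4 + D}$)
$- \left(-8 - -4\right) o{\left(B{\left(2,-3 \right)} \right)} 20 = - \left(-8 - -4\right) 2 \cdot 10 \frac{1}{-4 + 10} \cdot 20 = - \left(-8 + 4\right) 2 \cdot 10 \cdot \frac{1}{6} \cdot 20 = - - 4 \cdot 2 \cdot 10 \cdot \frac{1}{6} \cdot 20 = - \left(-4\right) \frac{10}{3} \cdot 20 = - \frac{\left(-40\right) 20}{3} = \left(-1\right) \left(- \frac{800}{3}\right) = \frac{800}{3}$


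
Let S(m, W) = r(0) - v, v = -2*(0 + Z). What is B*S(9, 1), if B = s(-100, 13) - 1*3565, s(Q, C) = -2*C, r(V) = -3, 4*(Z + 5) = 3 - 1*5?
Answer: 50274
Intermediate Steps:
Z = -11/2 (Z = -5 + (3 - 1*5)/4 = -5 + (3 - 5)/4 = -5 + (1/4)*(-2) = -5 - 1/2 = -11/2 ≈ -5.5000)
v = 11 (v = -2*(0 - 11/2) = -2*(-11/2) = 11)
S(m, W) = -14 (S(m, W) = -3 - 1*11 = -3 - 11 = -14)
B = -3591 (B = -2*13 - 1*3565 = -26 - 3565 = -3591)
B*S(9, 1) = -3591*(-14) = 50274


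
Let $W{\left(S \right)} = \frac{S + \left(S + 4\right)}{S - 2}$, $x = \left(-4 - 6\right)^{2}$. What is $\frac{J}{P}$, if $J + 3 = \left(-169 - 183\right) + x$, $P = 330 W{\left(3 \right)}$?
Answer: $- \frac{17}{220} \approx -0.077273$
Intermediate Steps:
$x = 100$ ($x = \left(-10\right)^{2} = 100$)
$W{\left(S \right)} = \frac{4 + 2 S}{-2 + S}$ ($W{\left(S \right)} = \frac{S + \left(4 + S\right)}{-2 + S} = \frac{4 + 2 S}{-2 + S}$)
$P = 3300$ ($P = 330 \frac{2 \left(2 + 3\right)}{-2 + 3} = 330 \cdot 2 \cdot 1^{-1} \cdot 5 = 330 \cdot 2 \cdot 1 \cdot 5 = 330 \cdot 10 = 3300$)
$J = -255$ ($J = -3 + \left(\left(-169 - 183\right) + 100\right) = -3 + \left(-352 + 100\right) = -3 - 252 = -255$)
$\frac{J}{P} = - \frac{255}{3300} = \left(-255\right) \frac{1}{3300} = - \frac{17}{220}$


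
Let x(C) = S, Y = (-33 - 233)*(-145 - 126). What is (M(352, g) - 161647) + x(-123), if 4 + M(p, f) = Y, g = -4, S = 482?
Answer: -89083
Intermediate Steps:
Y = 72086 (Y = -266*(-271) = 72086)
M(p, f) = 72082 (M(p, f) = -4 + 72086 = 72082)
x(C) = 482
(M(352, g) - 161647) + x(-123) = (72082 - 161647) + 482 = -89565 + 482 = -89083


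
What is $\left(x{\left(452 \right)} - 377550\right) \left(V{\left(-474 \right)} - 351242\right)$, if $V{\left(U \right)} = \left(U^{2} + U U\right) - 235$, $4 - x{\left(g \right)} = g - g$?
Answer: $-36952314750$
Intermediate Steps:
$x{\left(g \right)} = 4$ ($x{\left(g \right)} = 4 - \left(g - g\right) = 4 - 0 = 4 + 0 = 4$)
$V{\left(U \right)} = -235 + 2 U^{2}$ ($V{\left(U \right)} = \left(U^{2} + U^{2}\right) - 235 = 2 U^{2} - 235 = -235 + 2 U^{2}$)
$\left(x{\left(452 \right)} - 377550\right) \left(V{\left(-474 \right)} - 351242\right) = \left(4 - 377550\right) \left(\left(-235 + 2 \left(-474\right)^{2}\right) - 351242\right) = - 377546 \left(\left(-235 + 2 \cdot 224676\right) - 351242\right) = - 377546 \left(\left(-235 + 449352\right) - 351242\right) = - 377546 \left(449117 - 351242\right) = \left(-377546\right) 97875 = -36952314750$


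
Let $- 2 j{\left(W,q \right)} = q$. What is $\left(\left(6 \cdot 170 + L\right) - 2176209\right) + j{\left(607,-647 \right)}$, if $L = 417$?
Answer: $- \frac{4348897}{2} \approx -2.1744 \cdot 10^{6}$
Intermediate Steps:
$j{\left(W,q \right)} = - \frac{q}{2}$
$\left(\left(6 \cdot 170 + L\right) - 2176209\right) + j{\left(607,-647 \right)} = \left(\left(6 \cdot 170 + 417\right) - 2176209\right) - - \frac{647}{2} = \left(\left(1020 + 417\right) - 2176209\right) + \frac{647}{2} = \left(1437 - 2176209\right) + \frac{647}{2} = -2174772 + \frac{647}{2} = - \frac{4348897}{2}$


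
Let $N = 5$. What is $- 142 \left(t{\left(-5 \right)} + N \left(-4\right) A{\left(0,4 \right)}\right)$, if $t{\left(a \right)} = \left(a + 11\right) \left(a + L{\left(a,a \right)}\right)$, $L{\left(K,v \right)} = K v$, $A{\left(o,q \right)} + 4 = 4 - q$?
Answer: $-28400$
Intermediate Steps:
$A{\left(o,q \right)} = - q$ ($A{\left(o,q \right)} = -4 - \left(-4 + q\right) = - q$)
$t{\left(a \right)} = \left(11 + a\right) \left(a + a^{2}\right)$ ($t{\left(a \right)} = \left(a + 11\right) \left(a + a a\right) = \left(11 + a\right) \left(a + a^{2}\right)$)
$- 142 \left(t{\left(-5 \right)} + N \left(-4\right) A{\left(0,4 \right)}\right) = - 142 \left(- 5 \left(11 + \left(-5\right)^{2} + 12 \left(-5\right)\right) + 5 \left(-4\right) \left(\left(-1\right) 4\right)\right) = - 142 \left(- 5 \left(11 + 25 - 60\right) - -80\right) = - 142 \left(\left(-5\right) \left(-24\right) + 80\right) = - 142 \left(120 + 80\right) = \left(-142\right) 200 = -28400$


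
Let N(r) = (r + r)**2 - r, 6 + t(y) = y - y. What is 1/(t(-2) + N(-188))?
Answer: 1/141558 ≈ 7.0642e-6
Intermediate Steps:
t(y) = -6 (t(y) = -6 + (y - y) = -6 + 0 = -6)
N(r) = -r + 4*r**2 (N(r) = (2*r)**2 - r = 4*r**2 - r = -r + 4*r**2)
1/(t(-2) + N(-188)) = 1/(-6 - 188*(-1 + 4*(-188))) = 1/(-6 - 188*(-1 - 752)) = 1/(-6 - 188*(-753)) = 1/(-6 + 141564) = 1/141558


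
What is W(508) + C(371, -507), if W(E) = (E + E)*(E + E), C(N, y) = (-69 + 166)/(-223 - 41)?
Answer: 272515487/264 ≈ 1.0323e+6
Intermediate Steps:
C(N, y) = -97/264 (C(N, y) = 97/(-264) = 97*(-1/264) = -97/264)
W(E) = 4*E² (W(E) = (2*E)*(2*E) = 4*E²)
W(508) + C(371, -507) = 4*508² - 97/264 = 4*258064 - 97/264 = 1032256 - 97/264 = 272515487/264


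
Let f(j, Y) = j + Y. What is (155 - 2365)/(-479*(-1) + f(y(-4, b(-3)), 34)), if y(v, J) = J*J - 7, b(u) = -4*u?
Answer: -17/5 ≈ -3.4000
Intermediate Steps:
y(v, J) = -7 + J**2 (y(v, J) = J**2 - 7 = -7 + J**2)
f(j, Y) = Y + j
(155 - 2365)/(-479*(-1) + f(y(-4, b(-3)), 34)) = (155 - 2365)/(-479*(-1) + (34 + (-7 + (-4*(-3))**2))) = -2210/(479 + (34 + (-7 + 12**2))) = -2210/(479 + (34 + (-7 + 144))) = -2210/(479 + (34 + 137)) = -2210/(479 + 171) = -2210/650 = -2210*1/650 = -17/5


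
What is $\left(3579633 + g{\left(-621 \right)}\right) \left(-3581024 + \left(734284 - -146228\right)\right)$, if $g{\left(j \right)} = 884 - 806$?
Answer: $-9667052512032$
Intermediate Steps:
$g{\left(j \right)} = 78$ ($g{\left(j \right)} = 884 - 806 = 78$)
$\left(3579633 + g{\left(-621 \right)}\right) \left(-3581024 + \left(734284 - -146228\right)\right) = \left(3579633 + 78\right) \left(-3581024 + \left(734284 - -146228\right)\right) = 3579711 \left(-3581024 + \left(734284 + 146228\right)\right) = 3579711 \left(-3581024 + 880512\right) = 3579711 \left(-2700512\right) = -9667052512032$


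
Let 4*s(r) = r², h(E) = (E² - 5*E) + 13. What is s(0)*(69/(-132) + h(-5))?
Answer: 0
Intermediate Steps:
h(E) = 13 + E² - 5*E
s(r) = r²/4
s(0)*(69/(-132) + h(-5)) = ((¼)*0²)*(69/(-132) + (13 + (-5)² - 5*(-5))) = ((¼)*0)*(69*(-1/132) + (13 + 25 + 25)) = 0*(-23/44 + 63) = 0*(2749/44) = 0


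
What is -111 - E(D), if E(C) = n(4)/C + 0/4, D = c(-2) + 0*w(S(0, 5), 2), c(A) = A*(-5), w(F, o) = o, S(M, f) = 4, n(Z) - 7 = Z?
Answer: -1121/10 ≈ -112.10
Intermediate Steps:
n(Z) = 7 + Z
c(A) = -5*A
D = 10 (D = -5*(-2) + 0*2 = 10 + 0 = 10)
E(C) = 11/C (E(C) = (7 + 4)/C + 0/4 = 11/C + 0*(¼) = 11/C + 0 = 11/C)
-111 - E(D) = -111 - 11/10 = -1121/10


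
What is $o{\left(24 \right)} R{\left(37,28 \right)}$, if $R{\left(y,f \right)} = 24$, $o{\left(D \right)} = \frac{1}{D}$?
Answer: $1$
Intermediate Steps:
$o{\left(24 \right)} R{\left(37,28 \right)} = \frac{1}{24} \cdot 24 = 1$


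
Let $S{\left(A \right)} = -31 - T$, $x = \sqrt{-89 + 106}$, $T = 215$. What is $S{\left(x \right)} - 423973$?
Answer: $-424219$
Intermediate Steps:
$x = \sqrt{17} \approx 4.1231$
$S{\left(A \right)} = -246$ ($S{\left(A \right)} = -31 - 215 = -246$)
$S{\left(x \right)} - 423973 = -246 - 423973 = -424219$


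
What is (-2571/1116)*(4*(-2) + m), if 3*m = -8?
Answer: 6856/279 ≈ 24.573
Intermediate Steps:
m = -8/3 (m = (⅓)*(-8) = -8/3 ≈ -2.6667)
(-2571/1116)*(4*(-2) + m) = (-2571/1116)*(4*(-2) - 8/3) = (-2571*1/1116)*(-8 - 8/3) = -857/372*(-32/3) = 6856/279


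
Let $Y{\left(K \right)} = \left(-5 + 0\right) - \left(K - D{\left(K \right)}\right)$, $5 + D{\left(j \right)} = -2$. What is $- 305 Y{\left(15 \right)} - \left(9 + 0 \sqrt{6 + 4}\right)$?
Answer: $8226$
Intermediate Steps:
$D{\left(j \right)} = -7$ ($D{\left(j \right)} = -5 - 2 = -7$)
$Y{\left(K \right)} = -12 - K$ ($Y{\left(K \right)} = \left(-5 + 0\right) - \left(K - -7\right) = -5 - \left(K + 7\right) = -5 - \left(7 + K\right) = -12 - K$)
$- 305 Y{\left(15 \right)} - \left(9 + 0 \sqrt{6 + 4}\right) = - 305 \left(-12 - 15\right) - \left(9 + 0 \sqrt{6 + 4}\right) = - 305 \left(-12 - 15\right) - \left(9 + 0 \sqrt{10}\right) = \left(-305\right) \left(-27\right) + \left(0 - 9\right) = 8235 - 9 = 8226$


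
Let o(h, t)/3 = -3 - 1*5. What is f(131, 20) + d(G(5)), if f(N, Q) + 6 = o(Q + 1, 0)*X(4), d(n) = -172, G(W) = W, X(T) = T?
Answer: -274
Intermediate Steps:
o(h, t) = -24 (o(h, t) = 3*(-3 - 1*5) = 3*(-3 - 5) = 3*(-8) = -24)
f(N, Q) = -102 (f(N, Q) = -6 - 24*4 = -6 - 96 = -102)
f(131, 20) + d(G(5)) = -102 - 172 = -274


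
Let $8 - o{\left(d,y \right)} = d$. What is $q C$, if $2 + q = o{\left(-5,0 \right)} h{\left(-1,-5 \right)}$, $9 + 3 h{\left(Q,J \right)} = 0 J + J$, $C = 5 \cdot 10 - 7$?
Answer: $- \frac{8084}{3} \approx -2694.7$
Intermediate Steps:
$o{\left(d,y \right)} = 8 - d$
$C = 43$ ($C = 50 - 7 = 43$)
$h{\left(Q,J \right)} = -3 + \frac{J}{3}$ ($h{\left(Q,J \right)} = -3 + \frac{0 J + J}{3} = -3 + \frac{0 + J}{3} = -3 + \frac{J}{3}$)
$q = - \frac{188}{3}$ ($q = -2 + \left(8 - -5\right) \left(-3 + \frac{1}{3} \left(-5\right)\right) = -2 + \left(8 + 5\right) \left(-3 - \frac{5}{3}\right) = -2 + 13 \left(- \frac{14}{3}\right) = -2 - \frac{182}{3} = - \frac{188}{3} \approx -62.667$)
$q C = \left(- \frac{188}{3}\right) 43 = - \frac{8084}{3}$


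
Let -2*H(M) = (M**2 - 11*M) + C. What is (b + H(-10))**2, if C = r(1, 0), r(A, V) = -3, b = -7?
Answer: 48841/4 ≈ 12210.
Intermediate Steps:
C = -3
H(M) = 3/2 - M**2/2 + 11*M/2 (H(M) = -((M**2 - 11*M) - 3)/2 = -(-3 + M**2 - 11*M)/2 = 3/2 - M**2/2 + 11*M/2)
(b + H(-10))**2 = (-7 + (3/2 - 1/2*(-10)**2 + (11/2)*(-10)))**2 = (-7 + (3/2 - 1/2*100 - 55))**2 = (-7 + (3/2 - 50 - 55))**2 = (-7 - 207/2)**2 = (-221/2)**2 = 48841/4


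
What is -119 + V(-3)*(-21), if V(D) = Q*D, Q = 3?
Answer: 70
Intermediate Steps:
V(D) = 3*D
-119 + V(-3)*(-21) = -119 + (3*(-3))*(-21) = -119 - 9*(-21) = -119 + 189 = 70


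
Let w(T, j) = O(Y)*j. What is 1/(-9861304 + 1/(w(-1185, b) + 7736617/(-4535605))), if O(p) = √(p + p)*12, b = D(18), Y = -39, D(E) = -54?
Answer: (-2939072040*√78 + 7736617*I)/(-76293136704173*I + 28983082864340160*√78) ≈ -1.0141e-7 - 1.816e-18*I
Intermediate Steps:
b = -54
O(p) = 12*√2*√p (O(p) = √(2*p)*12 = (√2*√p)*12 = 12*√2*√p)
w(T, j) = 12*I*j*√78 (w(T, j) = (12*√2*√(-39))*j = (12*√2*(I*√39))*j = (12*I*√78)*j = 12*I*j*√78)
1/(-9861304 + 1/(w(-1185, b) + 7736617/(-4535605))) = 1/(-9861304 + 1/(12*I*(-54)*√78 + 7736617/(-4535605))) = 1/(-9861304 + 1/(-648*I*√78 + 7736617*(-1/4535605))) = 1/(-9861304 + 1/(-648*I*√78 - 7736617/4535605)) = 1/(-9861304 + 1/(-7736617/4535605 - 648*I*√78))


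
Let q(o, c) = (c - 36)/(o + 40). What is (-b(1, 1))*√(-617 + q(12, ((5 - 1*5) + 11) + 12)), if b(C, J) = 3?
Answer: -3*I*√2469/2 ≈ -74.534*I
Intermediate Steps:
q(o, c) = (-36 + c)/(40 + o)
(-b(1, 1))*√(-617 + q(12, ((5 - 1*5) + 11) + 12)) = (-1*3)*√(-617 + (-36 + (((5 - 1*5) + 11) + 12))/(40 + 12)) = -3*√(-617 + (-36 + (((5 - 5) + 11) + 12))/52) = -3*√(-617 + (-36 + ((0 + 11) + 12))/52) = -3*√(-617 + (-36 + (11 + 12))/52) = -3*√(-617 + (-36 + 23)/52) = -3*√(-617 + (1/52)*(-13)) = -3*√(-617 - ¼) = -3*I*√2469/2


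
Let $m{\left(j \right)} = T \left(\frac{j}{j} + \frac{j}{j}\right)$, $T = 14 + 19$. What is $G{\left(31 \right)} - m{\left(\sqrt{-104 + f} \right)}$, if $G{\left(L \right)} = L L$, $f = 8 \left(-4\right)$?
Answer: $895$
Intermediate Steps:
$f = -32$
$G{\left(L \right)} = L^{2}$
$T = 33$
$m{\left(j \right)} = 66$ ($m{\left(j \right)} = 33 \left(\frac{j}{j} + \frac{j}{j}\right) = 33 \left(1 + 1\right) = 33 \cdot 2 = 66$)
$G{\left(31 \right)} - m{\left(\sqrt{-104 + f} \right)} = 31^{2} - 66 = 961 - 66 = 895$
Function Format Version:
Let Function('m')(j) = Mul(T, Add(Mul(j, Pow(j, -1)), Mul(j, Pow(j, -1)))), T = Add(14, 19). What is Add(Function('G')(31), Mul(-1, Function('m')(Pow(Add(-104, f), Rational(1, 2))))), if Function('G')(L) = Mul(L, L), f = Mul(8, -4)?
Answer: 895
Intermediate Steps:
f = -32
Function('G')(L) = Pow(L, 2)
T = 33
Function('m')(j) = 66 (Function('m')(j) = Mul(33, Add(Mul(j, Pow(j, -1)), Mul(j, Pow(j, -1)))) = Mul(33, Add(1, 1)) = Mul(33, 2) = 66)
Add(Function('G')(31), Mul(-1, Function('m')(Pow(Add(-104, f), Rational(1, 2))))) = Add(Pow(31, 2), Mul(-1, 66)) = Add(961, -66) = 895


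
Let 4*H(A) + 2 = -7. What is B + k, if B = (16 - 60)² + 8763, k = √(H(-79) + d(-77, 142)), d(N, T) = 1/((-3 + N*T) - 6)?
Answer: 10699 + I*√1077787013/21886 ≈ 10699.0 + 1.5*I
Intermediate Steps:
d(N, T) = 1/(-9 + N*T)
H(A) = -9/4 (H(A) = -½ + (¼)*(-7) = -½ - 7/4 = -9/4)
k = I*√1077787013/21886 (k = √(-9/4 + 1/(-9 - 77*142)) = √(-9/4 + 1/(-9 - 10934)) = √(-9/4 + 1/(-10943)) = √(-9/4 - 1/10943) = √(-98491/43772) = I*√1077787013/21886 ≈ 1.5*I)
B = 10699 (B = (-44)² + 8763 = 1936 + 8763 = 10699)
B + k = 10699 + I*√1077787013/21886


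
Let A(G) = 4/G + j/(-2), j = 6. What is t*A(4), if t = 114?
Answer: -228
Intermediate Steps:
A(G) = -3 + 4/G (A(G) = 4/G + 6/(-2) = 4/G + 6*(-½) = 4/G - 3 = -3 + 4/G)
t*A(4) = 114*(-3 + 4/4) = 114*(-3 + 4*(¼)) = 114*(-3 + 1) = 114*(-2) = -228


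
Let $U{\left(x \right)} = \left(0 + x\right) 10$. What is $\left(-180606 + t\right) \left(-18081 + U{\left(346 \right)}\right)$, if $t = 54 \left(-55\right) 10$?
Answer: $3074884026$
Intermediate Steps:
$U{\left(x \right)} = 10 x$ ($U{\left(x \right)} = x 10 = 10 x$)
$t = -29700$ ($t = \left(-2970\right) 10 = -29700$)
$\left(-180606 + t\right) \left(-18081 + U{\left(346 \right)}\right) = \left(-180606 - 29700\right) \left(-18081 + 10 \cdot 346\right) = - 210306 \left(-18081 + 3460\right) = \left(-210306\right) \left(-14621\right) = 3074884026$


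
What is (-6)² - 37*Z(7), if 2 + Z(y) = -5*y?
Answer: 1405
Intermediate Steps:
Z(y) = -2 - 5*y
(-6)² - 37*Z(7) = (-6)² - 37*(-2 - 5*7) = 36 - 37*(-2 - 35) = 36 - 37*(-37) = 36 + 1369 = 1405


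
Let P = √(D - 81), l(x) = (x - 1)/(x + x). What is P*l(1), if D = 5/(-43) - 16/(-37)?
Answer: 0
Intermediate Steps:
l(x) = (-1 + x)/(2*x) (l(x) = (-1 + x)/((2*x)) = (-1 + x)*(1/(2*x)) = (-1 + x)/(2*x))
D = 503/1591 (D = 5*(-1/43) - 16*(-1/37) = -5/43 + 16/37 = 503/1591 ≈ 0.31615)
P = 4*I*√12764593/1591 (P = √(503/1591 - 81) = √(-128368/1591) = 4*I*√12764593/1591 ≈ 8.9824*I)
P*l(1) = (4*I*√12764593/1591)*((½)*(-1 + 1)/1) = (4*I*√12764593/1591)*((½)*1*0) = (4*I*√12764593/1591)*0 = 0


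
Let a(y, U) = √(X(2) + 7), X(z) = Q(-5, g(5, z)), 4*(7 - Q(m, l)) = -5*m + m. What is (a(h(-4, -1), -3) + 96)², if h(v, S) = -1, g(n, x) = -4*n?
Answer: 9801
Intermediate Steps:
Q(m, l) = 7 + m (Q(m, l) = 7 - (-5*m + m)/4 = 7 - (-1)*m = 7 + m)
X(z) = 2 (X(z) = 7 - 5 = 2)
a(y, U) = 3 (a(y, U) = √(2 + 7) = √9 = 3)
(a(h(-4, -1), -3) + 96)² = (3 + 96)² = 99² = 9801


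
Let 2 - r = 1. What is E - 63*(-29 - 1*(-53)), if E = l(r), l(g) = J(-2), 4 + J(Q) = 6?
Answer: -1510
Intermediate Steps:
r = 1 (r = 2 - 1*1 = 2 - 1 = 1)
J(Q) = 2 (J(Q) = -4 + 6 = 2)
l(g) = 2
E = 2
E - 63*(-29 - 1*(-53)) = 2 - 63*(-29 - 1*(-53)) = 2 - 63*(-29 + 53) = 2 - 63*24 = 2 - 1512 = -1510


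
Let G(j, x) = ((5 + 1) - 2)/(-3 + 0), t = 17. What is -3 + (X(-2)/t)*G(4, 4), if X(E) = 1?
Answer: -157/51 ≈ -3.0784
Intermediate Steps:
G(j, x) = -4/3 (G(j, x) = (6 - 2)/(-3) = 4*(-⅓) = -4/3)
-3 + (X(-2)/t)*G(4, 4) = -3 + (1/17)*(-4/3) = -3 - 4/51 = -157/51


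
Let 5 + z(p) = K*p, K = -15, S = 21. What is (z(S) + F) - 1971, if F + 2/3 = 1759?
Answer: -1598/3 ≈ -532.67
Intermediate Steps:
F = 5275/3 (F = -⅔ + 1759 = 5275/3 ≈ 1758.3)
z(p) = -5 - 15*p
(z(S) + F) - 1971 = ((-5 - 15*21) + 5275/3) - 1971 = ((-5 - 315) + 5275/3) - 1971 = (-320 + 5275/3) - 1971 = 4315/3 - 1971 = -1598/3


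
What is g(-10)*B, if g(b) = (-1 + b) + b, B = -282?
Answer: 5922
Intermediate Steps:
g(b) = -1 + 2*b
g(-10)*B = (-1 + 2*(-10))*(-282) = (-1 - 20)*(-282) = -21*(-282) = 5922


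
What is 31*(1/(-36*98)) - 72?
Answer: -254047/3528 ≈ -72.009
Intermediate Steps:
31*(1/(-36*98)) - 72 = 31*(-1/36*1/98) - 72 = 31*(-1/3528) - 72 = -31/3528 - 72 = -254047/3528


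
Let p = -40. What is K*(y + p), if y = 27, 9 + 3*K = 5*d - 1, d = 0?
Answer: 130/3 ≈ 43.333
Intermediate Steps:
K = -10/3 (K = -3 + (5*0 - 1)/3 = -3 + (0 - 1)/3 = -3 + (⅓)*(-1) = -3 - ⅓ = -10/3 ≈ -3.3333)
K*(y + p) = -10*(27 - 40)/3 = -10/3*(-13) = 130/3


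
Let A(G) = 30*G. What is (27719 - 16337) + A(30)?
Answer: 12282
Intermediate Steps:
(27719 - 16337) + A(30) = (27719 - 16337) + 30*30 = 11382 + 900 = 12282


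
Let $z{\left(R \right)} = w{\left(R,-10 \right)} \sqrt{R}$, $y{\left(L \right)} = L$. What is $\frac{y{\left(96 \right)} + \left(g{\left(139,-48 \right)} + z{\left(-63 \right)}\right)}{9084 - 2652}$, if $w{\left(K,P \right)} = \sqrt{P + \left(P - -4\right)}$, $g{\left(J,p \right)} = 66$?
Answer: $\frac{27}{1072} - \frac{\sqrt{7}}{536} \approx 0.02025$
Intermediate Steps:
$w{\left(K,P \right)} = \sqrt{4 + 2 P}$ ($w{\left(K,P \right)} = \sqrt{P + \left(P + 4\right)} = \sqrt{P + \left(4 + P\right)} = \sqrt{4 + 2 P}$)
$z{\left(R \right)} = 4 i \sqrt{R}$ ($z{\left(R \right)} = \sqrt{4 + 2 \left(-10\right)} \sqrt{R} = \sqrt{4 - 20} \sqrt{R} = \sqrt{-16} \sqrt{R} = 4 i \sqrt{R}$)
$\frac{y{\left(96 \right)} + \left(g{\left(139,-48 \right)} + z{\left(-63 \right)}\right)}{9084 - 2652} = \frac{96 + \left(66 + 4 i \sqrt{-63}\right)}{9084 - 2652} = \frac{96 + \left(66 + 4 i 3 i \sqrt{7}\right)}{6432} = \left(96 + \left(66 - 12 \sqrt{7}\right)\right) \frac{1}{6432} = \left(162 - 12 \sqrt{7}\right) \frac{1}{6432} = \frac{27}{1072} - \frac{\sqrt{7}}{536}$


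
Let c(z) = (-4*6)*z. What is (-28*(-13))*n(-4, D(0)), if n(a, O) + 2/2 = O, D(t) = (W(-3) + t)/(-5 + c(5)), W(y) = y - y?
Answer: -364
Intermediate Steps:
c(z) = -24*z
W(y) = 0
D(t) = -t/125 (D(t) = (0 + t)/(-5 - 24*5) = t/(-5 - 120) = t/(-125) = t*(-1/125) = -t/125)
n(a, O) = -1 + O
(-28*(-13))*n(-4, D(0)) = (-28*(-13))*(-1 - 1/125*0) = 364*(-1 + 0) = 364*(-1) = -364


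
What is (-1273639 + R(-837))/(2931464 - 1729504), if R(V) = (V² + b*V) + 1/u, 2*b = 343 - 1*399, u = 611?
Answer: -335826373/734397560 ≈ -0.45728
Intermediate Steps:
b = -28 (b = (343 - 1*399)/2 = (343 - 399)/2 = (½)*(-56) = -28)
R(V) = 1/611 + V² - 28*V (R(V) = (V² - 28*V) + 1/611 = 1/611 + V² - 28*V)
(-1273639 + R(-837))/(2931464 - 1729504) = (-1273639 + (1/611 - 837*(-28 - 837)))/(2931464 - 1729504) = (-1273639 + (1/611 - 837*(-865)))/1201960 = (-1273639 + (1/611 + 724005))*(1/1201960) = (-1273639 + 442367056/611)*(1/1201960) = -335826373/611*1/1201960 = -335826373/734397560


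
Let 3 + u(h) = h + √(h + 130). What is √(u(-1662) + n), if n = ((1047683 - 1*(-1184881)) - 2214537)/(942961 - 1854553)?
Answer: √(-4270467255406 + 5129629472*I*√383)/50644 ≈ 0.47958 + 40.807*I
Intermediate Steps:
n = -2003/101288 (n = ((1047683 + 1184881) - 2214537)/(-911592) = (2232564 - 2214537)*(-1/911592) = 18027*(-1/911592) = -2003/101288 ≈ -0.019775)
u(h) = -3 + h + √(130 + h) (u(h) = -3 + (h + √(h + 130)) = -3 + (h + √(130 + h)) = -3 + h + √(130 + h))
√(u(-1662) + n) = √((-3 - 1662 + √(130 - 1662)) - 2003/101288) = √((-3 - 1662 + √(-1532)) - 2003/101288) = √((-3 - 1662 + 2*I*√383) - 2003/101288) = √((-1665 + 2*I*√383) - 2003/101288) = √(-168646523/101288 + 2*I*√383)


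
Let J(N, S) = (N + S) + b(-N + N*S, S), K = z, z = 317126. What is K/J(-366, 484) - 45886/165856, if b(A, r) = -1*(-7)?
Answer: 26295757053/10366000 ≈ 2536.7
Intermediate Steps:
b(A, r) = 7
K = 317126
J(N, S) = 7 + N + S (J(N, S) = (N + S) + 7 = 7 + N + S)
K/J(-366, 484) - 45886/165856 = 317126/(7 - 366 + 484) - 45886/165856 = 317126/125 - 45886*1/165856 = 317126*(1/125) - 22943/82928 = 317126/125 - 22943/82928 = 26295757053/10366000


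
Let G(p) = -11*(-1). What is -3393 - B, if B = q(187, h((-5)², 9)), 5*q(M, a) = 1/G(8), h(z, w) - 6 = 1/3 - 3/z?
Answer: -186616/55 ≈ -3393.0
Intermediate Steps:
h(z, w) = 19/3 - 3/z (h(z, w) = 6 + (1/3 - 3/z) = 6 + (1*(⅓) - 3/z) = 6 + (⅓ - 3/z) = 19/3 - 3/z)
G(p) = 11
q(M, a) = 1/55 (q(M, a) = (⅕)/11 = (⅕)*(1/11) = 1/55)
B = 1/55 ≈ 0.018182
-3393 - B = -3393 - 1*1/55 = -3393 - 1/55 = -186616/55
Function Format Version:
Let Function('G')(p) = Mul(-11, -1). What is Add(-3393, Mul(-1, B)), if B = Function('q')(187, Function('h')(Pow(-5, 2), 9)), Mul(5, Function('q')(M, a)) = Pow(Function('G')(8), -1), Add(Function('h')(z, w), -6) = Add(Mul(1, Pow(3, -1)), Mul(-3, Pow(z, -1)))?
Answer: Rational(-186616, 55) ≈ -3393.0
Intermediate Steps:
Function('h')(z, w) = Add(Rational(19, 3), Mul(-3, Pow(z, -1))) (Function('h')(z, w) = Add(6, Add(Mul(1, Pow(3, -1)), Mul(-3, Pow(z, -1)))) = Add(6, Add(Mul(1, Rational(1, 3)), Mul(-3, Pow(z, -1)))) = Add(6, Add(Rational(1, 3), Mul(-3, Pow(z, -1)))) = Add(Rational(19, 3), Mul(-3, Pow(z, -1))))
Function('G')(p) = 11
Function('q')(M, a) = Rational(1, 55) (Function('q')(M, a) = Mul(Rational(1, 5), Pow(11, -1)) = Mul(Rational(1, 5), Rational(1, 11)) = Rational(1, 55))
B = Rational(1, 55) ≈ 0.018182
Add(-3393, Mul(-1, B)) = Add(-3393, Mul(-1, Rational(1, 55))) = Add(-3393, Rational(-1, 55)) = Rational(-186616, 55)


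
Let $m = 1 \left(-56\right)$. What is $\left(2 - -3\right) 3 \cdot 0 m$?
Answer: $0$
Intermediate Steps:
$m = -56$
$\left(2 - -3\right) 3 \cdot 0 m = \left(2 - -3\right) 3 \cdot 0 \left(-56\right) = \left(2 + 3\right) 3 \cdot 0 \left(-56\right) = 5 \cdot 3 \cdot 0 \left(-56\right) = 15 \cdot 0 \left(-56\right) = 0 \left(-56\right) = 0$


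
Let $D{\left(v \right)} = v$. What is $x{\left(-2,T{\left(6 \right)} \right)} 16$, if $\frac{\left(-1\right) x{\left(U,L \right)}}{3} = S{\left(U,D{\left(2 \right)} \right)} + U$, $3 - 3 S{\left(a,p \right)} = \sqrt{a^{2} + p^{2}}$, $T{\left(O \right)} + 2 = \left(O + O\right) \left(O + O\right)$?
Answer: $48 + 32 \sqrt{2} \approx 93.255$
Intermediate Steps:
$T{\left(O \right)} = -2 + 4 O^{2}$ ($T{\left(O \right)} = -2 + \left(O + O\right) \left(O + O\right) = -2 + 2 O 2 O = -2 + 4 O^{2}$)
$S{\left(a,p \right)} = 1 - \frac{\sqrt{a^{2} + p^{2}}}{3}$
$x{\left(U,L \right)} = -3 + \sqrt{4 + U^{2}} - 3 U$ ($x{\left(U,L \right)} = - 3 \left(\left(1 - \frac{\sqrt{U^{2} + 2^{2}}}{3}\right) + U\right) = - 3 \left(\left(1 - \frac{\sqrt{U^{2} + 4}}{3}\right) + U\right) = - 3 \left(\left(1 - \frac{\sqrt{4 + U^{2}}}{3}\right) + U\right) = - 3 \left(1 + U - \frac{\sqrt{4 + U^{2}}}{3}\right) = -3 + \sqrt{4 + U^{2}} - 3 U$)
$x{\left(-2,T{\left(6 \right)} \right)} 16 = \left(-3 + \sqrt{4 + \left(-2\right)^{2}} - -6\right) 16 = \left(-3 + \sqrt{4 + 4} + 6\right) 16 = \left(-3 + \sqrt{8} + 6\right) 16 = \left(-3 + 2 \sqrt{2} + 6\right) 16 = \left(3 + 2 \sqrt{2}\right) 16 = 48 + 32 \sqrt{2}$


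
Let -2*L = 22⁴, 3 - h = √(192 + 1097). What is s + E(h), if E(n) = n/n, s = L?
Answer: -117127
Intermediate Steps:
h = 3 - √1289 (h = 3 - √(192 + 1097) = 3 - √1289 ≈ -32.903)
L = -117128 (L = -½*22⁴ = -½*234256 = -117128)
s = -117128
E(n) = 1
s + E(h) = -117128 + 1 = -117127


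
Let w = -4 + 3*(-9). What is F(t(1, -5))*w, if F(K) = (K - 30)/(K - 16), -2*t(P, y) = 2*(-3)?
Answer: -837/13 ≈ -64.385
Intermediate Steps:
t(P, y) = 3 (t(P, y) = -(-3) = -1/2*(-6) = 3)
F(K) = (-30 + K)/(-16 + K)
w = -31 (w = -4 - 27 = -31)
F(t(1, -5))*w = ((-30 + 3)/(-16 + 3))*(-31) = (-27/(-13))*(-31) = -1/13*(-27)*(-31) = (27/13)*(-31) = -837/13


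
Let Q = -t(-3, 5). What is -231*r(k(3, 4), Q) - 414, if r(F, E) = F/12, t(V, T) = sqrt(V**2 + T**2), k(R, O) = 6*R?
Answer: -1521/2 ≈ -760.50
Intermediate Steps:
t(V, T) = sqrt(T**2 + V**2)
Q = -sqrt(34) (Q = -sqrt(5**2 + (-3)**2) = -sqrt(25 + 9) = -sqrt(34) ≈ -5.8309)
r(F, E) = F/12 (r(F, E) = F*(1/12) = F/12)
-231*r(k(3, 4), Q) - 414 = -77*6*3/4 - 414 = -77*18/4 - 414 = -231*3/2 - 414 = -693/2 - 414 = -1521/2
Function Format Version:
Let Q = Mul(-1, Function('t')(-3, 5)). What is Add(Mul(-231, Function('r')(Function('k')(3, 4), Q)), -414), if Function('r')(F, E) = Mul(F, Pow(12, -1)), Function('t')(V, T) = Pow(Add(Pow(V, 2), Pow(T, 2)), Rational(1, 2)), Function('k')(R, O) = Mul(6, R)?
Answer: Rational(-1521, 2) ≈ -760.50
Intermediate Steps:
Function('t')(V, T) = Pow(Add(Pow(T, 2), Pow(V, 2)), Rational(1, 2))
Q = Mul(-1, Pow(34, Rational(1, 2))) (Q = Mul(-1, Pow(Add(Pow(5, 2), Pow(-3, 2)), Rational(1, 2))) = Mul(-1, Pow(Add(25, 9), Rational(1, 2))) = Mul(-1, Pow(34, Rational(1, 2))) ≈ -5.8309)
Function('r')(F, E) = Mul(Rational(1, 12), F) (Function('r')(F, E) = Mul(F, Rational(1, 12)) = Mul(Rational(1, 12), F))
Add(Mul(-231, Function('r')(Function('k')(3, 4), Q)), -414) = Add(Mul(-231, Mul(Rational(1, 12), Mul(6, 3))), -414) = Add(Mul(-231, Mul(Rational(1, 12), 18)), -414) = Add(Mul(-231, Rational(3, 2)), -414) = Add(Rational(-693, 2), -414) = Rational(-1521, 2)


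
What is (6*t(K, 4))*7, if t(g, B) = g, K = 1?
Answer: 42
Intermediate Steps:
(6*t(K, 4))*7 = (6*1)*7 = 6*7 = 42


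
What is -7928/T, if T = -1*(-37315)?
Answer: -7928/37315 ≈ -0.21246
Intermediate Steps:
T = 37315
-7928/T = -7928/37315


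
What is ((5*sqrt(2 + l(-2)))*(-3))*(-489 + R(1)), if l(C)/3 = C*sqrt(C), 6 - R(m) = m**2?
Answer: 7260*sqrt(2 - 6*I*sqrt(2)) ≈ 16806.0 - 13306.0*I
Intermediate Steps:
R(m) = 6 - m**2
l(C) = 3*C**(3/2) (l(C) = 3*(C*sqrt(C)) = 3*C**(3/2))
((5*sqrt(2 + l(-2)))*(-3))*(-489 + R(1)) = ((5*sqrt(2 + 3*(-2)**(3/2)))*(-3))*(-489 + (6 - 1*1**2)) = ((5*sqrt(2 + 3*(-2*I*sqrt(2))))*(-3))*(-489 + (6 - 1*1)) = ((5*sqrt(2 - 6*I*sqrt(2)))*(-3))*(-489 + (6 - 1)) = (-15*sqrt(2 - 6*I*sqrt(2)))*(-489 + 5) = -15*sqrt(2 - 6*I*sqrt(2))*(-484) = 7260*sqrt(2 - 6*I*sqrt(2))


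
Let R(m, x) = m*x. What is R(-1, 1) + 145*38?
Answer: 5509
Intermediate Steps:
R(-1, 1) + 145*38 = -1*1 + 145*38 = -1 + 5510 = 5509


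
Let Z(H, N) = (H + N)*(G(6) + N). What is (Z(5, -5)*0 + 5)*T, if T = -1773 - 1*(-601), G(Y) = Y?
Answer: -5860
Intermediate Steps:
Z(H, N) = (6 + N)*(H + N) (Z(H, N) = (H + N)*(6 + N) = (6 + N)*(H + N))
T = -1172 (T = -1773 + 601 = -1172)
(Z(5, -5)*0 + 5)*T = (((-5)² + 6*5 + 6*(-5) + 5*(-5))*0 + 5)*(-1172) = ((25 + 30 - 30 - 25)*0 + 5)*(-1172) = (0*0 + 5)*(-1172) = (0 + 5)*(-1172) = 5*(-1172) = -5860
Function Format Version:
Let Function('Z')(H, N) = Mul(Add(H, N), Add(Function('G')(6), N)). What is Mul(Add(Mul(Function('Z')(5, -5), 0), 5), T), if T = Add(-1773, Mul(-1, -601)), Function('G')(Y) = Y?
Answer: -5860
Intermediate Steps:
Function('Z')(H, N) = Mul(Add(6, N), Add(H, N)) (Function('Z')(H, N) = Mul(Add(H, N), Add(6, N)) = Mul(Add(6, N), Add(H, N)))
T = -1172 (T = Add(-1773, 601) = -1172)
Mul(Add(Mul(Function('Z')(5, -5), 0), 5), T) = Mul(Add(Mul(Add(Pow(-5, 2), Mul(6, 5), Mul(6, -5), Mul(5, -5)), 0), 5), -1172) = Mul(Add(Mul(Add(25, 30, -30, -25), 0), 5), -1172) = Mul(Add(Mul(0, 0), 5), -1172) = Mul(Add(0, 5), -1172) = Mul(5, -1172) = -5860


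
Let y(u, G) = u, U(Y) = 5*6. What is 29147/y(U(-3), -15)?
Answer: 29147/30 ≈ 971.57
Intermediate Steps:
U(Y) = 30
29147/y(U(-3), -15) = 29147/30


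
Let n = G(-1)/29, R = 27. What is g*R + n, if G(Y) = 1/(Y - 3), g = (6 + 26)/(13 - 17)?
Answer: -25057/116 ≈ -216.01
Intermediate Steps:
g = -8 (g = 32/(-4) = 32*(-¼) = -8)
G(Y) = 1/(-3 + Y)
n = -1/116 (n = 1/(-3 - 1*29) = (1/29)/(-4) = -¼*1/29 = -1/116 ≈ -0.0086207)
g*R + n = -8*27 - 1/116 = -216 - 1/116 = -25057/116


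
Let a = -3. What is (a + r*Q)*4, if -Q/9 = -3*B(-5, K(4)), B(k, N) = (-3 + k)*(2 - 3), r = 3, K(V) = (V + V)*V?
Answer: 2580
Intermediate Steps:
K(V) = 2*V² (K(V) = (2*V)*V = 2*V²)
B(k, N) = 3 - k (B(k, N) = (-3 + k)*(-1) = 3 - k)
Q = 216 (Q = -(-27)*(3 - 1*(-5)) = -(-27)*(3 + 5) = -(-27)*8 = -9*(-24) = 216)
(a + r*Q)*4 = (-3 + 3*216)*4 = (-3 + 648)*4 = 645*4 = 2580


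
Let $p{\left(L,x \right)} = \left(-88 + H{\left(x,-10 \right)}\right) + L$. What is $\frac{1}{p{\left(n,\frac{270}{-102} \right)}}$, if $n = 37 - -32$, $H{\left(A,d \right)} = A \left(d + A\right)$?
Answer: $\frac{289}{4184} \approx 0.069073$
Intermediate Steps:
$H{\left(A,d \right)} = A \left(A + d\right)$
$n = 69$ ($n = 37 + 32 = 69$)
$p{\left(L,x \right)} = -88 + L + x \left(-10 + x\right)$ ($p{\left(L,x \right)} = \left(-88 + x \left(x - 10\right)\right) + L = \left(-88 + x \left(-10 + x\right)\right) + L = -88 + L + x \left(-10 + x\right)$)
$\frac{1}{p{\left(n,\frac{270}{-102} \right)}} = \frac{1}{-88 + 69 + \frac{270}{-102} \left(-10 + \frac{270}{-102}\right)} = \frac{1}{-88 + 69 + 270 \left(- \frac{1}{102}\right) \left(-10 + 270 \left(- \frac{1}{102}\right)\right)} = \frac{1}{-88 + 69 - \frac{45 \left(-10 - \frac{45}{17}\right)}{17}} = \frac{1}{-88 + 69 - - \frac{9675}{289}} = \frac{1}{-88 + 69 + \frac{9675}{289}} = \frac{1}{\frac{4184}{289}} = \frac{289}{4184}$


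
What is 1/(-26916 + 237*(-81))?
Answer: -1/46113 ≈ -2.1686e-5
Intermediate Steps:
1/(-26916 + 237*(-81)) = 1/(-26916 - 19197) = 1/(-46113) = -1/46113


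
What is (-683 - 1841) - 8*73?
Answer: -3108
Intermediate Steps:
(-683 - 1841) - 8*73 = -2524 - 584 = -3108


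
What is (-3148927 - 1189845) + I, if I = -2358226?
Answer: -6696998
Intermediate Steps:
(-3148927 - 1189845) + I = (-3148927 - 1189845) - 2358226 = -4338772 - 2358226 = -6696998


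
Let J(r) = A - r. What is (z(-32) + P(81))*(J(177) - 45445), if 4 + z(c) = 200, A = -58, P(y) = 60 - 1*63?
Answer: -8816240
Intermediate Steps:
P(y) = -3 (P(y) = 60 - 63 = -3)
z(c) = 196 (z(c) = -4 + 200 = 196)
J(r) = -58 - r
(z(-32) + P(81))*(J(177) - 45445) = (196 - 3)*((-58 - 1*177) - 45445) = 193*((-58 - 177) - 45445) = 193*(-235 - 45445) = 193*(-45680) = -8816240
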